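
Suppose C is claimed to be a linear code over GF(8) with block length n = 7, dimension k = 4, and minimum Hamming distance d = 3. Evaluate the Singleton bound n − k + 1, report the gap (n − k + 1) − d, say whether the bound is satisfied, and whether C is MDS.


Singleton RHS = n − k + 1 = 4, slack = 1, bound satisfied, not MDS.

Singleton bound: d ≤ n − k + 1.
Here n = 7, k = 4, so n − k + 1 = 4.
Given d = 3, check d ≤ 4: YES.
Slack = (n − k + 1) − d = 1.
The code is NOT MDS (slack = 1 > 0).
Description: the claimed parameters are [7, 4, 3]_8; such a code would be non-MDS.


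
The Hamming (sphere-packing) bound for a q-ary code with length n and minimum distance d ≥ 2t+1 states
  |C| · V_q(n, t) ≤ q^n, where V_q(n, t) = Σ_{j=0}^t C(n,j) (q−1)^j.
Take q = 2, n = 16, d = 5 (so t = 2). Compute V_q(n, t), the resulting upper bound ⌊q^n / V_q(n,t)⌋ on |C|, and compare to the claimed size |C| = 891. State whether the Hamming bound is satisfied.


V_q(n, t) = 137, q^n = 65536, Hamming bound = 478, |C| = 891 > bound (violated).

Step 1: Compute V_q(n, t) = Σ_{j=0}^2 C(n, j) (q−1)^j.
  j = 0: C(16,0)·(1)^0 = 1·1 = 1.
  j = 1: C(16,1)·(1)^1 = 16·1 = 16.
  j = 2: C(16,2)·(1)^2 = 120·1 = 120.
  V_q(n, t) = 1 + 16 + 120 = 137.
Step 2: q^n = 2^16 = 65536.
Step 3: Hamming bound ⌊q^n / V_q(n,t)⌋ = ⌊65536/137⌋ = 478.
Step 4: Compare |C| = 891 to 478: violated.
The claimed |C| lies above the Hamming bound, so no 2-ary code of length 16 with d ≥ 5 can have 891 codewords.


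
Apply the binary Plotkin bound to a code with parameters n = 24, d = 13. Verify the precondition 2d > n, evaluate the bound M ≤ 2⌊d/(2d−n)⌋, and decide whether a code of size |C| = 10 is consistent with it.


Plotkin bound M ≤ 12; given |C| = 10 ≤ bound (satisfied).

Check applicability: 2d = 26, n = 24.
2d − n = 2 > 0, so Plotkin applies.
Compute d/(2d−n) = 13/2 ≈ 6.5000.
⌊d/(2d−n)⌋ = 6.
Plotkin bound: M ≤ 2·6 = 12.
Given |C| = 10, check: satisfied.
This |C| is below the Plotkin bound.


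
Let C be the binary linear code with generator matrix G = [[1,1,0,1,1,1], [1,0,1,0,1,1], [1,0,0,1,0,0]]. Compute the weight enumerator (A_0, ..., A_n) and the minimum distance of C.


Weight distribution: A_0 = 1, A_2 = 1, A_3 = 3, A_4 = 2, A_5 = 1. Minimum distance d = 2.

Enumerate all 2^3 = 8 messages m ∈ F_2^3.
For each, compute codeword c = mG in F_2^6, then tally its weight.
  m = 000 → c = 000000, weight = 0.
  m = 100 → c = 110111, weight = 5.
  m = 010 → c = 101011, weight = 4.
  m = 110 → c = 011100, weight = 3.
  m = 001 → c = 100100, weight = 2.
  m = 101 → c = 010011, weight = 3.
  m = 011 → c = 001111, weight = 4.
  m = 111 → c = 111000, weight = 3.
Tally weights:
  weight 0: 1 codewords.
  weight 2: 1 codewords.
  weight 3: 3 codewords.
  weight 4: 2 codewords.
  weight 5: 1 codewords.
Minimum distance d = smallest w > 0 with A_w > 0 = 2.
Sanity: Σ A_w = 8 = 2^3 = 8 ✓.


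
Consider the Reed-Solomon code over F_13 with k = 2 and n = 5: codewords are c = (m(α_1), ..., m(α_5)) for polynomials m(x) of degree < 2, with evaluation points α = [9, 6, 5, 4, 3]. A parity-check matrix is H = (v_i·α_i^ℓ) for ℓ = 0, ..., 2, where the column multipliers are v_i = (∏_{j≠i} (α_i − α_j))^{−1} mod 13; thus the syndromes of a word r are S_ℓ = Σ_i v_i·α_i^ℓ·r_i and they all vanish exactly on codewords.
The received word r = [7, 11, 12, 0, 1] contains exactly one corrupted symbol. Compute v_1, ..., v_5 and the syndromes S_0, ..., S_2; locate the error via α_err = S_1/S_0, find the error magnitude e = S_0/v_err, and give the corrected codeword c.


S = (10, 12, 4), error at position 1, error magnitude e = 12, c = [8, 11, 12, 0, 1].

Step 1: column multipliers v_i = (∏_{j≠i}(α_i − α_j))^{−1} mod 13.
  i = 1 (α = 9): (9−6)(9−5)(9−4)(9−3) = 3·4·5·6 = 360 ≡ 9, so v_1 = 9^{−1} = 3 (mod 13).
  i = 2 (α = 6): (6−9)(6−5)(6−4)(6−3) = (−3)·1·2·3 = −18 ≡ 8, so v_2 = 8^{−1} = 5 (mod 13).
  i = 3 (α = 5): (5−9)(5−6)(5−4)(5−3) = (−4)·(−1)·1·2 = 8 ≡ 8, so v_3 = 8^{−1} = 5 (mod 13).
  i = 4 (α = 4): (4−9)(4−6)(4−5)(4−3) = (−5)·(−2)·(−1)·1 = −10 ≡ 3, so v_4 = 3^{−1} = 9 (mod 13).
  i = 5 (α = 3): (3−9)(3−6)(3−5)(3−4) = (−6)·(−3)·(−2)·(−1) = 36 ≡ 10, so v_5 = 10^{−1} = 4 (mod 13).
  v = [3, 5, 5, 9, 4].
Step 2: syndromes of r = [7, 11, 12, 0, 1] (all sums mod 13).
  S_0 = Σ v_i r_i = 3·7 + 5·11 + 5·12 + 9·0 + 4·1 = 140 ≡ 10.
  S_1 = Σ v_i α_i r_i = 3·9·7 + 5·6·11 + 5·5·12 + 9·4·0 + 4·3·1 = 831 ≡ 12.
  α_i^2 mod 13 = [3, 10, 12, 3, 9].
  S_2 = Σ v_i α_i^2 r_i = 3·3·7 + 5·10·11 + 5·12·12 + 9·3·0 + 4·9·1 = 1369 ≡ 4.
  S = (10, 12, 4) ≠ 0, so r is not a codeword (an error is present).
Step 3: locate the error. For a single error e at position i, S_ℓ = v_i·e·α_i^ℓ, so α_err = S_1/S_0.
  S_0^{−1} = 10^{−1} = 4 (mod 13), so α_err = 12·4 = 48 ≡ 9 = α_1. Error position i = 1.
  Consistency check: S_2/S_1 = 4·12 = 48 ≡ 9 = α_err ✓ (single-error assumption holds).
Step 4: error magnitude e = S_0/v_1 = S_0·∏_{j≠1}(α_1 − α_j) = 10·9 = 90 ≡ 12 (mod 13).
Step 5: correct position 1: c_1 = r_1 − e = 7 − 12 ≡ 8 (mod 13). Hence c = [8, 11, 12, 0, 1].
  Check: interpolating c through the α_i gives m(x) = 4 + 12·x (degree < 2) with m(α_i) = c_i for every i, so c is indeed a codeword.


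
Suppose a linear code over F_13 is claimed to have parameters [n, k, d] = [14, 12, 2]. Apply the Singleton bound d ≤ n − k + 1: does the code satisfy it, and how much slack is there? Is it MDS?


Singleton RHS = n − k + 1 = 3, slack = 1, bound satisfied, not MDS.

Singleton bound: d ≤ n − k + 1.
Here n = 14, k = 12, so n − k + 1 = 3.
Given d = 2, check d ≤ 3: YES.
Slack = (n − k + 1) − d = 1.
The code is NOT MDS (slack = 1 > 0).
Description: the claimed parameters are [14, 12, 2]_13; such a code would be non-MDS.


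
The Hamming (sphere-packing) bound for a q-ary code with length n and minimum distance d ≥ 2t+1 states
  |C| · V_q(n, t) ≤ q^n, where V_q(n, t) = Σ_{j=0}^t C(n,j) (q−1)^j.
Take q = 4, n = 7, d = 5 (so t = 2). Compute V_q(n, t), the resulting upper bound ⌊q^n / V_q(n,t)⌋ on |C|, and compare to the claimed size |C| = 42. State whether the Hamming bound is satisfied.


V_q(n, t) = 211, q^n = 16384, Hamming bound = 77, |C| = 42 ≤ bound (satisfied).

Step 1: Compute V_q(n, t) = Σ_{j=0}^2 C(n, j) (q−1)^j.
  j = 0: C(7,0)·(3)^0 = 1·1 = 1.
  j = 1: C(7,1)·(3)^1 = 7·3 = 21.
  j = 2: C(7,2)·(3)^2 = 21·9 = 189.
  V_q(n, t) = 1 + 21 + 189 = 211.
Step 2: q^n = 4^7 = 16384.
Step 3: Hamming bound ⌊q^n / V_q(n,t)⌋ = ⌊16384/211⌋ = 77.
Step 4: Compare |C| = 42 to 77: satisfied.
The claimed |C| lies below the Hamming bound.


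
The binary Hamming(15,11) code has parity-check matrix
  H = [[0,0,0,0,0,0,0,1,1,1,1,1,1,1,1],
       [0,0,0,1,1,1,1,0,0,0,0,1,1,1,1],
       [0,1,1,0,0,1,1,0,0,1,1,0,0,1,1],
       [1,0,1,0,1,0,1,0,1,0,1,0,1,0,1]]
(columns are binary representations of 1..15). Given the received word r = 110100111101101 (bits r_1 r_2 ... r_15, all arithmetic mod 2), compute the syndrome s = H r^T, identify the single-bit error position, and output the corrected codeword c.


s = (0, 1, 0, 1)^T, error position = 5, corrected codeword c = 110110111101101

Compute s = H r^T mod 2 one row at a time:
  s_1 = 1 + 1 + 1 + 0 + 1 + 1 + 0 + 1 = 6 ≡ 0 (mod 2).
  s_2 = 1 + 0 + 0 + 1 + 1 + 1 + 0 + 1 = 5 ≡ 1 (mod 2).
  s_3 = 1 + 0 + 0 + 1 + 1 + 0 + 0 + 1 = 4 ≡ 0 (mod 2).
  s_4 = 1 + 0 + 0 + 1 + 1 + 0 + 1 + 1 = 5 ≡ 1 (mod 2).
s = (0, 1, 0, 1)^T — this equals column 5 of H (binary 0101), so error is at position 5.
Correct: flip bit 5 of r = 110100111101101 to get c = 110110111101101.


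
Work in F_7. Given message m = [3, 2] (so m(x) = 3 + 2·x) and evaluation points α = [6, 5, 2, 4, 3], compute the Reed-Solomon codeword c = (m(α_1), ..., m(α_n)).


c = [1, 6, 0, 4, 2]

Message polynomial: m(x) = 3 + 2·x (mod 7).
For each evaluation point α_i, compute m(α_i) mod 7:
  α_1 = 6: Horner steps 2 → 1, so m(6) = 1.
  α_2 = 5: Horner steps 2 → 6, so m(5) = 6.
  α_3 = 2: Horner steps 2 → 0, so m(2) = 0.
  α_4 = 4: Horner steps 2 → 4, so m(4) = 4.
  α_5 = 3: Horner steps 2 → 2, so m(3) = 2.
Codeword c = [1, 6, 0, 4, 2] ∈ F_7^5.


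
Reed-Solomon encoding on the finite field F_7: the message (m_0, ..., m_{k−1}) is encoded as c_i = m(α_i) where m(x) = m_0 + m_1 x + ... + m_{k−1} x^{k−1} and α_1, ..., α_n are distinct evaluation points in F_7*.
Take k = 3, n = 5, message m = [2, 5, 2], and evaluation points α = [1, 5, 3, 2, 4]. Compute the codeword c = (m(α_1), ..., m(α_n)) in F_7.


c = [2, 0, 0, 6, 5]

Message polynomial: m(x) = 2 + 5·x + 2·x^2 (mod 7).
For each evaluation point α_i, compute m(α_i) mod 7:
  α_1 = 1: Horner steps 2 → 0 → 2, so m(1) = 2.
  α_2 = 5: Horner steps 2 → 1 → 0, so m(5) = 0.
  α_3 = 3: Horner steps 2 → 4 → 0, so m(3) = 0.
  α_4 = 2: Horner steps 2 → 2 → 6, so m(2) = 6.
  α_5 = 4: Horner steps 2 → 6 → 5, so m(4) = 5.
Codeword c = [2, 0, 0, 6, 5] ∈ F_7^5.


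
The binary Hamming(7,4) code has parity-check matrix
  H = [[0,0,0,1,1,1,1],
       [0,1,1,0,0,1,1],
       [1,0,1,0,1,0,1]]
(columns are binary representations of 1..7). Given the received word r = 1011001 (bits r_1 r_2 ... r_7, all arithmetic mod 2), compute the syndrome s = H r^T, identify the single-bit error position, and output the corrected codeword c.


s = (0, 0, 1)^T, error position = 1, corrected codeword c = 0011001

Compute s = H r^T mod 2 one row at a time:
  s_1 = 1 + 0 + 0 + 1 = 2 ≡ 0 (mod 2).
  s_2 = 0 + 1 + 0 + 1 = 2 ≡ 0 (mod 2).
  s_3 = 1 + 1 + 0 + 1 = 3 ≡ 1 (mod 2).
s = (0, 0, 1)^T — this equals column 1 of H (binary 001), so error is at position 1.
Correct: flip bit 1 of r = 1011001 to get c = 0011001.


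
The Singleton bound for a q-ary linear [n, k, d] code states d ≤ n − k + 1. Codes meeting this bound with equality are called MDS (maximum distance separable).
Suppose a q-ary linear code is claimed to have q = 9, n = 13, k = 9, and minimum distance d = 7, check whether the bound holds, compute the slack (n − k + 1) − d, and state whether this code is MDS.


Singleton RHS = n − k + 1 = 5, slack = -2, bound violated (no such code; not MDS).

Singleton bound: d ≤ n − k + 1.
Here n = 13, k = 9, so n − k + 1 = 5.
Given d = 7, check d ≤ 5: NO.
Slack = (n − k + 1) − d = -2.
The slack is negative: d = 7 exceeds n − k + 1 = 5 by 2, so the Singleton bound is violated and no linear [13, 9, 7]_9 code can exist. In particular it is not MDS (MDS requires d = n − k + 1 exactly).
Description: the claimed parameters are [13, 9, 7]_9; such a code would be impossible (violates the Singleton bound).


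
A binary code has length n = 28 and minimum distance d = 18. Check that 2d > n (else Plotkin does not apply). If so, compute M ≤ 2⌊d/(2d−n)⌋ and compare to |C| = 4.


Plotkin bound M ≤ 4; given |C| = 4 ≤ bound (satisfied).

Check applicability: 2d = 36, n = 28.
2d − n = 8 > 0, so Plotkin applies.
Compute d/(2d−n) = 18/8 ≈ 2.2500.
⌊d/(2d−n)⌋ = 2.
Plotkin bound: M ≤ 2·2 = 4.
Given |C| = 4, check: satisfied.
This |C| is at the Plotkin bound.


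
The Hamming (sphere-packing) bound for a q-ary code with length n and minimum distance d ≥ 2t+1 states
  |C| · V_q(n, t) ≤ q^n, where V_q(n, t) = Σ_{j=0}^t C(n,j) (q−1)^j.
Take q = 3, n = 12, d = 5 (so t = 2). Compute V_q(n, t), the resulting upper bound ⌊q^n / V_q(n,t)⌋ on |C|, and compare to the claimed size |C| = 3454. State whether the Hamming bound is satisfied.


V_q(n, t) = 289, q^n = 531441, Hamming bound = 1838, |C| = 3454 > bound (violated).

Step 1: Compute V_q(n, t) = Σ_{j=0}^2 C(n, j) (q−1)^j.
  j = 0: C(12,0)·(2)^0 = 1·1 = 1.
  j = 1: C(12,1)·(2)^1 = 12·2 = 24.
  j = 2: C(12,2)·(2)^2 = 66·4 = 264.
  V_q(n, t) = 1 + 24 + 264 = 289.
Step 2: q^n = 3^12 = 531441.
Step 3: Hamming bound ⌊q^n / V_q(n,t)⌋ = ⌊531441/289⌋ = 1838.
Step 4: Compare |C| = 3454 to 1838: violated.
The claimed |C| lies above the Hamming bound, so no 3-ary code of length 12 with d ≥ 5 can have 3454 codewords.


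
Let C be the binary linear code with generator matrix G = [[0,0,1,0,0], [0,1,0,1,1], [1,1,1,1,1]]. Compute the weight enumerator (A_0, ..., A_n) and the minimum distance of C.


Weight distribution: A_0 = 1, A_1 = 2, A_2 = 1, A_3 = 1, A_4 = 2, A_5 = 1. Minimum distance d = 1.

Enumerate all 2^3 = 8 messages m ∈ F_2^3.
For each, compute codeword c = mG in F_2^5, then tally its weight.
  m = 000 → c = 00000, weight = 0.
  m = 100 → c = 00100, weight = 1.
  m = 010 → c = 01011, weight = 3.
  m = 110 → c = 01111, weight = 4.
  m = 001 → c = 11111, weight = 5.
  m = 101 → c = 11011, weight = 4.
  m = 011 → c = 10100, weight = 2.
  m = 111 → c = 10000, weight = 1.
Tally weights:
  weight 0: 1 codewords.
  weight 1: 2 codewords.
  weight 2: 1 codewords.
  weight 3: 1 codewords.
  weight 4: 2 codewords.
  weight 5: 1 codewords.
Minimum distance d = smallest w > 0 with A_w > 0 = 1.
Sanity: Σ A_w = 8 = 2^3 = 8 ✓.


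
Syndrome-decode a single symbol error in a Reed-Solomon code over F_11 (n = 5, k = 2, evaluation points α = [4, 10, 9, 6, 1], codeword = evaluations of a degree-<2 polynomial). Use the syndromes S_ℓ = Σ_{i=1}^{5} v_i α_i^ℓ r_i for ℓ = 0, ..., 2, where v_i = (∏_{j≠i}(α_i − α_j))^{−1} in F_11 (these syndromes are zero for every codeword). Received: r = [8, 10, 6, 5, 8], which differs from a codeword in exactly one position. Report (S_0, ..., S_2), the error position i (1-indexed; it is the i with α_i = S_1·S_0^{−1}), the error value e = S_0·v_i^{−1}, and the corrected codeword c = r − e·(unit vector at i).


S = (6, 6, 6), error at position 5, error magnitude e = 1, c = [8, 10, 6, 5, 7].

Step 1: column multipliers v_i = (∏_{j≠i}(α_i − α_j))^{−1} mod 11.
  i = 1 (α = 4): (4−10)(4−9)(4−6)(4−1) = (−6)·(−5)·(−2)·3 = −180 ≡ 7, so v_1 = 7^{−1} = 8 (mod 11).
  i = 2 (α = 10): (10−4)(10−9)(10−6)(10−1) = 6·1·4·9 = 216 ≡ 7, so v_2 = 7^{−1} = 8 (mod 11).
  i = 3 (α = 9): (9−4)(9−10)(9−6)(9−1) = 5·(−1)·3·8 = −120 ≡ 1, so v_3 = 1^{−1} = 1 (mod 11).
  i = 4 (α = 6): (6−4)(6−10)(6−9)(6−1) = 2·(−4)·(−3)·5 = 120 ≡ 10, so v_4 = 10^{−1} = 10 (mod 11).
  i = 5 (α = 1): (1−4)(1−10)(1−9)(1−6) = (−3)·(−9)·(−8)·(−5) = 1080 ≡ 2, so v_5 = 2^{−1} = 6 (mod 11).
  v = [8, 8, 1, 10, 6].
Step 2: syndromes of r = [8, 10, 6, 5, 8] (all sums mod 11).
  S_0 = Σ v_i r_i = 8·8 + 8·10 + 1·6 + 10·5 + 6·8 = 248 ≡ 6.
  S_1 = Σ v_i α_i r_i = 8·4·8 + 8·10·10 + 1·9·6 + 10·6·5 + 6·1·8 = 1458 ≡ 6.
  α_i^2 mod 11 = [5, 1, 4, 3, 1].
  S_2 = Σ v_i α_i^2 r_i = 8·5·8 + 8·1·10 + 1·4·6 + 10·3·5 + 6·1·8 = 622 ≡ 6.
  S = (6, 6, 6) ≠ 0, so r is not a codeword (an error is present).
Step 3: locate the error. For a single error e at position i, S_ℓ = v_i·e·α_i^ℓ, so α_err = S_1/S_0.
  S_0^{−1} = 6^{−1} = 2 (mod 11), so α_err = 6·2 = 12 ≡ 1 = α_5. Error position i = 5.
  Consistency check: S_2/S_1 = 6·2 = 12 ≡ 1 = α_err ✓ (single-error assumption holds).
Step 4: error magnitude e = S_0/v_5 = S_0·∏_{j≠5}(α_5 − α_j) = 6·2 = 12 ≡ 1 (mod 11).
Step 5: correct position 5: c_5 = r_5 − e = 8 − 1 ≡ 7 (mod 11). Hence c = [8, 10, 6, 5, 7].
  Check: interpolating c through the α_i gives m(x) = 3 + 4·x (degree < 2) with m(α_i) = c_i for every i, so c is indeed a codeword.


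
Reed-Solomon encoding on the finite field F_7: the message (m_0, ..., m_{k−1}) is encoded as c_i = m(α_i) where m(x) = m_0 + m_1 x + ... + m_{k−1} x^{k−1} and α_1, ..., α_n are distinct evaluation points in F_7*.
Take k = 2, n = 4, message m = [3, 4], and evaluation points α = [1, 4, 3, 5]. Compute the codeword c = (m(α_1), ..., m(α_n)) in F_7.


c = [0, 5, 1, 2]

Message polynomial: m(x) = 3 + 4·x (mod 7).
For each evaluation point α_i, compute m(α_i) mod 7:
  α_1 = 1: Horner steps 4 → 0, so m(1) = 0.
  α_2 = 4: Horner steps 4 → 5, so m(4) = 5.
  α_3 = 3: Horner steps 4 → 1, so m(3) = 1.
  α_4 = 5: Horner steps 4 → 2, so m(5) = 2.
Codeword c = [0, 5, 1, 2] ∈ F_7^4.


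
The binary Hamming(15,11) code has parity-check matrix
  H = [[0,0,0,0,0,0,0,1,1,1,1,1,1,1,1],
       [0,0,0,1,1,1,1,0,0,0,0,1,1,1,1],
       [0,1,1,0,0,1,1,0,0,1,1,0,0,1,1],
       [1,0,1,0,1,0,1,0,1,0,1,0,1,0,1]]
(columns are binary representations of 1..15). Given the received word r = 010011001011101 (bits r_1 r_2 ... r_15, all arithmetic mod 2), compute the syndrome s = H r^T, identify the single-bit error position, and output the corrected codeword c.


s = (1, 1, 0, 1)^T, error position = 13, corrected codeword c = 010011001011001

Compute s = H r^T mod 2 one row at a time:
  s_1 = 0 + 1 + 0 + 1 + 1 + 1 + 0 + 1 = 5 ≡ 1 (mod 2).
  s_2 = 0 + 1 + 1 + 0 + 1 + 1 + 0 + 1 = 5 ≡ 1 (mod 2).
  s_3 = 1 + 0 + 1 + 0 + 0 + 1 + 0 + 1 = 4 ≡ 0 (mod 2).
  s_4 = 0 + 0 + 1 + 0 + 1 + 1 + 1 + 1 = 5 ≡ 1 (mod 2).
s = (1, 1, 0, 1)^T — this equals column 13 of H (binary 1101), so error is at position 13.
Correct: flip bit 13 of r = 010011001011101 to get c = 010011001011001.


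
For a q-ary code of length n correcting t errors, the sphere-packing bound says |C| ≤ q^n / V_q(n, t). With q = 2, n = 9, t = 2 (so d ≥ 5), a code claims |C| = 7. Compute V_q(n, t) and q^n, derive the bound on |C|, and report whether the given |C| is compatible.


V_q(n, t) = 46, q^n = 512, Hamming bound = 11, |C| = 7 ≤ bound (satisfied).

Step 1: Compute V_q(n, t) = Σ_{j=0}^2 C(n, j) (q−1)^j.
  j = 0: C(9,0)·(1)^0 = 1·1 = 1.
  j = 1: C(9,1)·(1)^1 = 9·1 = 9.
  j = 2: C(9,2)·(1)^2 = 36·1 = 36.
  V_q(n, t) = 1 + 9 + 36 = 46.
Step 2: q^n = 2^9 = 512.
Step 3: Hamming bound ⌊q^n / V_q(n,t)⌋ = ⌊512/46⌋ = 11.
Step 4: Compare |C| = 7 to 11: satisfied.
The claimed |C| lies below the Hamming bound.


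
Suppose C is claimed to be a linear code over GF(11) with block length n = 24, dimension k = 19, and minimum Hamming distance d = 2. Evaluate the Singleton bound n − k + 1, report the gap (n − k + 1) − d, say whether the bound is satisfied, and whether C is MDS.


Singleton RHS = n − k + 1 = 6, slack = 4, bound satisfied, not MDS.

Singleton bound: d ≤ n − k + 1.
Here n = 24, k = 19, so n − k + 1 = 6.
Given d = 2, check d ≤ 6: YES.
Slack = (n − k + 1) − d = 4.
The code is NOT MDS (slack = 4 > 0).
Description: the claimed parameters are [24, 19, 2]_11; such a code would be non-MDS.


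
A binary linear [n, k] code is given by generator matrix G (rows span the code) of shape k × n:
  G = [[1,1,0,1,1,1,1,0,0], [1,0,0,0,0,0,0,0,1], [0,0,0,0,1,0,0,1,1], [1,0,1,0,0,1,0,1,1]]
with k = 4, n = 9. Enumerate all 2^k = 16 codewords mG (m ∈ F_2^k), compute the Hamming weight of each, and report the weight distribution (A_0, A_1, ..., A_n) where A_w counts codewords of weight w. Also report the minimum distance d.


Weight distribution: A_0 = 1, A_2 = 1, A_3 = 3, A_4 = 3, A_5 = 2, A_6 = 3, A_7 = 3. Minimum distance d = 2.

Enumerate all 2^4 = 16 messages m ∈ F_2^4.
For each, compute codeword c = mG in F_2^9, then tally its weight.
  m = 0000 → c = 000000000, weight = 0.
  m = 1000 → c = 110111100, weight = 6.
  m = 0100 → c = 100000001, weight = 2.
  m = 1100 → c = 010111101, weight = 6.
  m = 0010 → c = 000010011, weight = 3.
  m = 1010 → c = 110101111, weight = 7.
  m = 0110 → c = 100010010, weight = 3.
  m = 1110 → c = 010101110, weight = 5.
  m = 0001 → c = 101001011, weight = 5.
  m = 1001 → c = 011110111, weight = 7.
  m = 0101 → c = 001001010, weight = 3.
  m = 1101 → c = 111110110, weight = 7.
  m = 0011 → c = 101011000, weight = 4.
  m = 1011 → c = 011100100, weight = 4.
  m = 0111 → c = 001011001, weight = 4.
  m = 1111 → c = 111100101, weight = 6.
Tally weights:
  weight 0: 1 codewords.
  weight 2: 1 codewords.
  weight 3: 3 codewords.
  weight 4: 3 codewords.
  weight 5: 2 codewords.
  weight 6: 3 codewords.
  weight 7: 3 codewords.
Minimum distance d = smallest w > 0 with A_w > 0 = 2.
Sanity: Σ A_w = 16 = 2^4 = 16 ✓.


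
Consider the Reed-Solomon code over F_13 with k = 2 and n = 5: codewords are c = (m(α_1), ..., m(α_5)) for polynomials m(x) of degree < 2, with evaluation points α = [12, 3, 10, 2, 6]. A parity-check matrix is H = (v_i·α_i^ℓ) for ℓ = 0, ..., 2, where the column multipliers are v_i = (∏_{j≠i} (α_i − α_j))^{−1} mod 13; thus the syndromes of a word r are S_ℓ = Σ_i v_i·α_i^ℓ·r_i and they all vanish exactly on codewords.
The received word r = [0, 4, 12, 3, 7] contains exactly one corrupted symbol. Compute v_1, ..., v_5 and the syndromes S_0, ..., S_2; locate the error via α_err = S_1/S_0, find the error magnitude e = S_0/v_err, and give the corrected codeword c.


S = (2, 7, 5), error at position 3, error magnitude e = 1, c = [0, 4, 11, 3, 7].

Step 1: column multipliers v_i = (∏_{j≠i}(α_i − α_j))^{−1} mod 13.
  i = 1 (α = 12): (12−3)(12−10)(12−2)(12−6) = 9·2·10·6 = 1080 ≡ 1, so v_1 = 1^{−1} = 1 (mod 13).
  i = 2 (α = 3): (3−12)(3−10)(3−2)(3−6) = (−9)·(−7)·1·(−3) = −189 ≡ 6, so v_2 = 6^{−1} = 11 (mod 13).
  i = 3 (α = 10): (10−12)(10−3)(10−2)(10−6) = (−2)·7·8·4 = −448 ≡ 7, so v_3 = 7^{−1} = 2 (mod 13).
  i = 4 (α = 2): (2−12)(2−3)(2−10)(2−6) = (−10)·(−1)·(−8)·(−4) = 320 ≡ 8, so v_4 = 8^{−1} = 5 (mod 13).
  i = 5 (α = 6): (6−12)(6−3)(6−10)(6−2) = (−6)·3·(−4)·4 = 288 ≡ 2, so v_5 = 2^{−1} = 7 (mod 13).
  v = [1, 11, 2, 5, 7].
Step 2: syndromes of r = [0, 4, 12, 3, 7] (all sums mod 13).
  S_0 = Σ v_i r_i = 1·0 + 11·4 + 2·12 + 5·3 + 7·7 = 132 ≡ 2.
  S_1 = Σ v_i α_i r_i = 1·12·0 + 11·3·4 + 2·10·12 + 5·2·3 + 7·6·7 = 696 ≡ 7.
  α_i^2 mod 13 = [1, 9, 9, 4, 10].
  S_2 = Σ v_i α_i^2 r_i = 1·1·0 + 11·9·4 + 2·9·12 + 5·4·3 + 7·10·7 = 1162 ≡ 5.
  S = (2, 7, 5) ≠ 0, so r is not a codeword (an error is present).
Step 3: locate the error. For a single error e at position i, S_ℓ = v_i·e·α_i^ℓ, so α_err = S_1/S_0.
  S_0^{−1} = 2^{−1} = 7 (mod 13), so α_err = 7·7 = 49 ≡ 10 = α_3. Error position i = 3.
  Consistency check: S_2/S_1 = 5·2 = 10 ≡ 10 = α_err ✓ (single-error assumption holds).
Step 4: error magnitude e = S_0/v_3 = S_0·∏_{j≠3}(α_3 − α_j) = 2·7 = 14 ≡ 1 (mod 13).
Step 5: correct position 3: c_3 = r_3 − e = 12 − 1 ≡ 11 (mod 13). Hence c = [0, 4, 11, 3, 7].
  Check: interpolating c through the α_i gives m(x) = 1 + 1·x (degree < 2) with m(α_i) = c_i for every i, so c is indeed a codeword.


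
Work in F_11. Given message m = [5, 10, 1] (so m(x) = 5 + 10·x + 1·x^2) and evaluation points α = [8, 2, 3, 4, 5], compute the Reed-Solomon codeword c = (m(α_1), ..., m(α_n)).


c = [6, 7, 0, 6, 3]

Message polynomial: m(x) = 5 + 10·x + 1·x^2 (mod 11).
For each evaluation point α_i, compute m(α_i) mod 11:
  α_1 = 8: Horner steps 1 → 7 → 6, so m(8) = 6.
  α_2 = 2: Horner steps 1 → 1 → 7, so m(2) = 7.
  α_3 = 3: Horner steps 1 → 2 → 0, so m(3) = 0.
  α_4 = 4: Horner steps 1 → 3 → 6, so m(4) = 6.
  α_5 = 5: Horner steps 1 → 4 → 3, so m(5) = 3.
Codeword c = [6, 7, 0, 6, 3] ∈ F_11^5.


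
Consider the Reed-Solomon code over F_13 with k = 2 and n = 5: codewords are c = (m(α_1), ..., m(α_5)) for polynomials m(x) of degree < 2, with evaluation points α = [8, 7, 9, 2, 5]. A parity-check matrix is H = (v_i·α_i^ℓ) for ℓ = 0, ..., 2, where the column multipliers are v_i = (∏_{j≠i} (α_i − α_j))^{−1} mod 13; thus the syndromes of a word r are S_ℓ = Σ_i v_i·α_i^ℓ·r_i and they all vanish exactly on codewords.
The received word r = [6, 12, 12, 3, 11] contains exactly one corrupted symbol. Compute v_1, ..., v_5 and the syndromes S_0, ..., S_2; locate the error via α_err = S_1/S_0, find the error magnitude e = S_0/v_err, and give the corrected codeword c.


S = (3, 1, 9), error at position 3, error magnitude e = 12, c = [6, 12, 0, 3, 11].

Step 1: column multipliers v_i = (∏_{j≠i}(α_i − α_j))^{−1} mod 13.
  i = 1 (α = 8): (8−7)(8−9)(8−2)(8−5) = 1·(−1)·6·3 = −18 ≡ 8, so v_1 = 8^{−1} = 5 (mod 13).
  i = 2 (α = 7): (7−8)(7−9)(7−2)(7−5) = (−1)·(−2)·5·2 = 20 ≡ 7, so v_2 = 7^{−1} = 2 (mod 13).
  i = 3 (α = 9): (9−8)(9−7)(9−2)(9−5) = 1·2·7·4 = 56 ≡ 4, so v_3 = 4^{−1} = 10 (mod 13).
  i = 4 (α = 2): (2−8)(2−7)(2−9)(2−5) = (−6)·(−5)·(−7)·(−3) = 630 ≡ 6, so v_4 = 6^{−1} = 11 (mod 13).
  i = 5 (α = 5): (5−8)(5−7)(5−9)(5−2) = (−3)·(−2)·(−4)·3 = −72 ≡ 6, so v_5 = 6^{−1} = 11 (mod 13).
  v = [5, 2, 10, 11, 11].
Step 2: syndromes of r = [6, 12, 12, 3, 11] (all sums mod 13).
  S_0 = Σ v_i r_i = 5·6 + 2·12 + 10·12 + 11·3 + 11·11 = 328 ≡ 3.
  S_1 = Σ v_i α_i r_i = 5·8·6 + 2·7·12 + 10·9·12 + 11·2·3 + 11·5·11 = 2159 ≡ 1.
  α_i^2 mod 13 = [12, 10, 3, 4, 12].
  S_2 = Σ v_i α_i^2 r_i = 5·12·6 + 2·10·12 + 10·3·12 + 11·4·3 + 11·12·11 = 2544 ≡ 9.
  S = (3, 1, 9) ≠ 0, so r is not a codeword (an error is present).
Step 3: locate the error. For a single error e at position i, S_ℓ = v_i·e·α_i^ℓ, so α_err = S_1/S_0.
  S_0^{−1} = 3^{−1} = 9 (mod 13), so α_err = 1·9 = 9 ≡ 9 = α_3. Error position i = 3.
  Consistency check: S_2/S_1 = 9·1 = 9 ≡ 9 = α_err ✓ (single-error assumption holds).
Step 4: error magnitude e = S_0/v_3 = S_0·∏_{j≠3}(α_3 − α_j) = 3·4 = 12 ≡ 12 (mod 13).
Step 5: correct position 3: c_3 = r_3 − e = 12 − 12 ≡ 0 (mod 13). Hence c = [6, 12, 0, 3, 11].
  Check: interpolating c through the α_i gives m(x) = 2 + 7·x (degree < 2) with m(α_i) = c_i for every i, so c is indeed a codeword.


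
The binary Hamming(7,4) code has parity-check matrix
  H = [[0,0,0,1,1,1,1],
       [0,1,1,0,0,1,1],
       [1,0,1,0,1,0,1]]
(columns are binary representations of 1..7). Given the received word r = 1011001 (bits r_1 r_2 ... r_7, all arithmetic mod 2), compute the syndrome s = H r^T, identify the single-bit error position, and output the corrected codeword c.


s = (0, 0, 1)^T, error position = 1, corrected codeword c = 0011001

Compute s = H r^T mod 2 one row at a time:
  s_1 = 1 + 0 + 0 + 1 = 2 ≡ 0 (mod 2).
  s_2 = 0 + 1 + 0 + 1 = 2 ≡ 0 (mod 2).
  s_3 = 1 + 1 + 0 + 1 = 3 ≡ 1 (mod 2).
s = (0, 0, 1)^T — this equals column 1 of H (binary 001), so error is at position 1.
Correct: flip bit 1 of r = 1011001 to get c = 0011001.


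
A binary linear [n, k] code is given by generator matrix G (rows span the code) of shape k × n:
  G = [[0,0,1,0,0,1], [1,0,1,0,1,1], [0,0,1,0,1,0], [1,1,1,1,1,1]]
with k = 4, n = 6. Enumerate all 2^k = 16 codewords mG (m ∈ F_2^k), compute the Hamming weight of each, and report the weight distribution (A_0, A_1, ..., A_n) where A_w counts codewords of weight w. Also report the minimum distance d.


Weight distribution: A_0 = 1, A_2 = 7, A_4 = 7, A_6 = 1. Minimum distance d = 2.

Enumerate all 2^4 = 16 messages m ∈ F_2^4.
For each, compute codeword c = mG in F_2^6, then tally its weight.
  m = 0000 → c = 000000, weight = 0.
  m = 1000 → c = 001001, weight = 2.
  m = 0100 → c = 101011, weight = 4.
  m = 1100 → c = 100010, weight = 2.
  m = 0010 → c = 001010, weight = 2.
  m = 1010 → c = 000011, weight = 2.
  m = 0110 → c = 100001, weight = 2.
  m = 1110 → c = 101000, weight = 2.
  m = 0001 → c = 111111, weight = 6.
  m = 1001 → c = 110110, weight = 4.
  m = 0101 → c = 010100, weight = 2.
  m = 1101 → c = 011101, weight = 4.
  m = 0011 → c = 110101, weight = 4.
  m = 1011 → c = 111100, weight = 4.
  m = 0111 → c = 011110, weight = 4.
  m = 1111 → c = 010111, weight = 4.
Tally weights:
  weight 0: 1 codewords.
  weight 2: 7 codewords.
  weight 4: 7 codewords.
  weight 6: 1 codewords.
Minimum distance d = smallest w > 0 with A_w > 0 = 2.
Sanity: Σ A_w = 16 = 2^4 = 16 ✓.


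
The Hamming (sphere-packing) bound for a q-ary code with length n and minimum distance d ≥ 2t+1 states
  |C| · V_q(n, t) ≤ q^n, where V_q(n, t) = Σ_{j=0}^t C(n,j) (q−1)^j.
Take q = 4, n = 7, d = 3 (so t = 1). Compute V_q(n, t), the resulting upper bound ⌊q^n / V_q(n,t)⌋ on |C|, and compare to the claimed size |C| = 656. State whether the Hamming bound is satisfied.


V_q(n, t) = 22, q^n = 16384, Hamming bound = 744, |C| = 656 ≤ bound (satisfied).

Step 1: Compute V_q(n, t) = Σ_{j=0}^1 C(n, j) (q−1)^j.
  j = 0: C(7,0)·(3)^0 = 1·1 = 1.
  j = 1: C(7,1)·(3)^1 = 7·3 = 21.
  V_q(n, t) = 1 + 21 = 22.
Step 2: q^n = 4^7 = 16384.
Step 3: Hamming bound ⌊q^n / V_q(n,t)⌋ = ⌊16384/22⌋ = 744.
Step 4: Compare |C| = 656 to 744: satisfied.
The claimed |C| lies below the Hamming bound.


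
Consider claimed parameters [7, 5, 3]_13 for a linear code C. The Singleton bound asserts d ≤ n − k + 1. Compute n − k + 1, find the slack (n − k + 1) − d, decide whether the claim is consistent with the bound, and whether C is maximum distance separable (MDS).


Singleton RHS = n − k + 1 = 3, slack = 0, bound satisfied, MDS.

Singleton bound: d ≤ n − k + 1.
Here n = 7, k = 5, so n − k + 1 = 3.
Given d = 3, check d ≤ 3: YES.
Slack = (n − k + 1) − d = 0.
The code is MDS (slack = 0).
Description: the claimed parameters are [7, 5, 3]_13; such a code would be MDS (meets Singleton bound).


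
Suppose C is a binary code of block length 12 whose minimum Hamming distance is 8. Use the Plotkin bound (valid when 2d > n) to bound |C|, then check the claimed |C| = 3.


Plotkin bound M ≤ 4; given |C| = 3 ≤ bound (satisfied).

Check applicability: 2d = 16, n = 12.
2d − n = 4 > 0, so Plotkin applies.
Compute d/(2d−n) = 8/4 ≈ 2.0000.
⌊d/(2d−n)⌋ = 2.
Plotkin bound: M ≤ 2·2 = 4.
Given |C| = 3, check: satisfied.
This |C| is below the Plotkin bound.


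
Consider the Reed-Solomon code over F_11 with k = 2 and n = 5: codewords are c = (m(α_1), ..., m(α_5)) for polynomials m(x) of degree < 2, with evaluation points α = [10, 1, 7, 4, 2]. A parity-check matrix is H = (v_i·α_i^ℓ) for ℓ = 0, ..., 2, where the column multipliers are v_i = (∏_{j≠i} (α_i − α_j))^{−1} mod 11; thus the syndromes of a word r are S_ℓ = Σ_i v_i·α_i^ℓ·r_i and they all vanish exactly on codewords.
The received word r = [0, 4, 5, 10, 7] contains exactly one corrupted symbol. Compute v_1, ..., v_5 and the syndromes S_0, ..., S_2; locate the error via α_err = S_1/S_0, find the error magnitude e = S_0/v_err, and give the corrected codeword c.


S = (7, 3, 6), error at position 5, error magnitude e = 1, c = [0, 4, 5, 10, 6].

Step 1: column multipliers v_i = (∏_{j≠i}(α_i − α_j))^{−1} mod 11.
  i = 1 (α = 10): (10−1)(10−7)(10−4)(10−2) = 9·3·6·8 = 1296 ≡ 9, so v_1 = 9^{−1} = 5 (mod 11).
  i = 2 (α = 1): (1−10)(1−7)(1−4)(1−2) = (−9)·(−6)·(−3)·(−1) = 162 ≡ 8, so v_2 = 8^{−1} = 7 (mod 11).
  i = 3 (α = 7): (7−10)(7−1)(7−4)(7−2) = (−3)·6·3·5 = −270 ≡ 5, so v_3 = 5^{−1} = 9 (mod 11).
  i = 4 (α = 4): (4−10)(4−1)(4−7)(4−2) = (−6)·3·(−3)·2 = 108 ≡ 9, so v_4 = 9^{−1} = 5 (mod 11).
  i = 5 (α = 2): (2−10)(2−1)(2−7)(2−4) = (−8)·1·(−5)·(−2) = −80 ≡ 8, so v_5 = 8^{−1} = 7 (mod 11).
  v = [5, 7, 9, 5, 7].
Step 2: syndromes of r = [0, 4, 5, 10, 7] (all sums mod 11).
  S_0 = Σ v_i r_i = 5·0 + 7·4 + 9·5 + 5·10 + 7·7 = 172 ≡ 7.
  S_1 = Σ v_i α_i r_i = 5·10·0 + 7·1·4 + 9·7·5 + 5·4·10 + 7·2·7 = 641 ≡ 3.
  α_i^2 mod 11 = [1, 1, 5, 5, 4].
  S_2 = Σ v_i α_i^2 r_i = 5·1·0 + 7·1·4 + 9·5·5 + 5·5·10 + 7·4·7 = 699 ≡ 6.
  S = (7, 3, 6) ≠ 0, so r is not a codeword (an error is present).
Step 3: locate the error. For a single error e at position i, S_ℓ = v_i·e·α_i^ℓ, so α_err = S_1/S_0.
  S_0^{−1} = 7^{−1} = 8 (mod 11), so α_err = 3·8 = 24 ≡ 2 = α_5. Error position i = 5.
  Consistency check: S_2/S_1 = 6·4 = 24 ≡ 2 = α_err ✓ (single-error assumption holds).
Step 4: error magnitude e = S_0/v_5 = S_0·∏_{j≠5}(α_5 − α_j) = 7·8 = 56 ≡ 1 (mod 11).
Step 5: correct position 5: c_5 = r_5 − e = 7 − 1 ≡ 6 (mod 11). Hence c = [0, 4, 5, 10, 6].
  Check: interpolating c through the α_i gives m(x) = 2 + 2·x (degree < 2) with m(α_i) = c_i for every i, so c is indeed a codeword.


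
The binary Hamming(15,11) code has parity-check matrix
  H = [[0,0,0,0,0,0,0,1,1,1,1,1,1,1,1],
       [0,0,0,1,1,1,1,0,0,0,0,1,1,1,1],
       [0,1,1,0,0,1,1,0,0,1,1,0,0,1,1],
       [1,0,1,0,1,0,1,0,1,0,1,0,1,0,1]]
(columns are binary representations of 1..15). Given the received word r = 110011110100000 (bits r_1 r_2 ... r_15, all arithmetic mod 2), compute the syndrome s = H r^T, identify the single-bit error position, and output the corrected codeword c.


s = (0, 1, 0, 1)^T, error position = 5, corrected codeword c = 110001110100000

Compute s = H r^T mod 2 one row at a time:
  s_1 = 1 + 0 + 1 + 0 + 0 + 0 + 0 + 0 = 2 ≡ 0 (mod 2).
  s_2 = 0 + 1 + 1 + 1 + 0 + 0 + 0 + 0 = 3 ≡ 1 (mod 2).
  s_3 = 1 + 0 + 1 + 1 + 1 + 0 + 0 + 0 = 4 ≡ 0 (mod 2).
  s_4 = 1 + 0 + 1 + 1 + 0 + 0 + 0 + 0 = 3 ≡ 1 (mod 2).
s = (0, 1, 0, 1)^T — this equals column 5 of H (binary 0101), so error is at position 5.
Correct: flip bit 5 of r = 110011110100000 to get c = 110001110100000.


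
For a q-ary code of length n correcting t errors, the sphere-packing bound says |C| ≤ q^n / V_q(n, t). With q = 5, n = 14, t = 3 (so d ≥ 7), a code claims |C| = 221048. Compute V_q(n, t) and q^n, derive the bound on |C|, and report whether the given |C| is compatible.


V_q(n, t) = 24809, q^n = 6103515625, Hamming bound = 246020, |C| = 221048 ≤ bound (satisfied).

Step 1: Compute V_q(n, t) = Σ_{j=0}^3 C(n, j) (q−1)^j.
  j = 0: C(14,0)·(4)^0 = 1·1 = 1.
  j = 1: C(14,1)·(4)^1 = 14·4 = 56.
  j = 2: C(14,2)·(4)^2 = 91·16 = 1456.
  j = 3: C(14,3)·(4)^3 = 364·64 = 23296.
  V_q(n, t) = 1 + 56 + 1456 + 23296 = 24809.
Step 2: q^n = 5^14 = 6103515625.
Step 3: Hamming bound ⌊q^n / V_q(n,t)⌋ = ⌊6103515625/24809⌋ = 246020.
Step 4: Compare |C| = 221048 to 246020: satisfied.
The claimed |C| lies below the Hamming bound.


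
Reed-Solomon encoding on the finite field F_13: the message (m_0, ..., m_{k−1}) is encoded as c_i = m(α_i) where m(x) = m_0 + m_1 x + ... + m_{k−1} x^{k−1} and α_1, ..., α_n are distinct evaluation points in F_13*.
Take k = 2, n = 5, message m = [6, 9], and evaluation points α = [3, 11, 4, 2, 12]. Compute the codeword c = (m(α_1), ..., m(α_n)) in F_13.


c = [7, 1, 3, 11, 10]

Message polynomial: m(x) = 6 + 9·x (mod 13).
For each evaluation point α_i, compute m(α_i) mod 13:
  α_1 = 3: Horner steps 9 → 7, so m(3) = 7.
  α_2 = 11: Horner steps 9 → 1, so m(11) = 1.
  α_3 = 4: Horner steps 9 → 3, so m(4) = 3.
  α_4 = 2: Horner steps 9 → 11, so m(2) = 11.
  α_5 = 12: Horner steps 9 → 10, so m(12) = 10.
Codeword c = [7, 1, 3, 11, 10] ∈ F_13^5.


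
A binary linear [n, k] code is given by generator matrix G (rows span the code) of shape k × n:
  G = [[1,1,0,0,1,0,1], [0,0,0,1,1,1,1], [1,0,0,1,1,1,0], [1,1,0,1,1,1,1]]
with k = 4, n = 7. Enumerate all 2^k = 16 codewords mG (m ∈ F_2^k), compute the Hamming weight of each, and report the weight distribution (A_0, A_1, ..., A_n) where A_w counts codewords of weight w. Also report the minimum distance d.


Weight distribution: A_0 = 1, A_2 = 7, A_4 = 7, A_6 = 1. Minimum distance d = 2.

Enumerate all 2^4 = 16 messages m ∈ F_2^4.
For each, compute codeword c = mG in F_2^7, then tally its weight.
  m = 0000 → c = 0000000, weight = 0.
  m = 1000 → c = 1100101, weight = 4.
  m = 0100 → c = 0001111, weight = 4.
  m = 1100 → c = 1101010, weight = 4.
  m = 0010 → c = 1001110, weight = 4.
  m = 1010 → c = 0101011, weight = 4.
  m = 0110 → c = 1000001, weight = 2.
  m = 1110 → c = 0100100, weight = 2.
  m = 0001 → c = 1101111, weight = 6.
  m = 1001 → c = 0001010, weight = 2.
  m = 0101 → c = 1100000, weight = 2.
  m = 1101 → c = 0000101, weight = 2.
  m = 0011 → c = 0100001, weight = 2.
  m = 1011 → c = 1000100, weight = 2.
  m = 0111 → c = 0101110, weight = 4.
  m = 1111 → c = 1001011, weight = 4.
Tally weights:
  weight 0: 1 codewords.
  weight 2: 7 codewords.
  weight 4: 7 codewords.
  weight 6: 1 codewords.
Minimum distance d = smallest w > 0 with A_w > 0 = 2.
Sanity: Σ A_w = 16 = 2^4 = 16 ✓.


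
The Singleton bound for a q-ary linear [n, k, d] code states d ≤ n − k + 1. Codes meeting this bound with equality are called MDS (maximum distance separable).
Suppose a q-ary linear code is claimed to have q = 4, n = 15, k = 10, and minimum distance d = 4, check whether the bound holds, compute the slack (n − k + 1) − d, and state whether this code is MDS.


Singleton RHS = n − k + 1 = 6, slack = 2, bound satisfied, not MDS.

Singleton bound: d ≤ n − k + 1.
Here n = 15, k = 10, so n − k + 1 = 6.
Given d = 4, check d ≤ 6: YES.
Slack = (n − k + 1) − d = 2.
The code is NOT MDS (slack = 2 > 0).
Description: the claimed parameters are [15, 10, 4]_4; such a code would be non-MDS.


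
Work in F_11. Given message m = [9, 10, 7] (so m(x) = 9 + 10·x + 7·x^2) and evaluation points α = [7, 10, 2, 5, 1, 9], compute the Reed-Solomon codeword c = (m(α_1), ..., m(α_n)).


c = [4, 6, 2, 3, 4, 6]

Message polynomial: m(x) = 9 + 10·x + 7·x^2 (mod 11).
For each evaluation point α_i, compute m(α_i) mod 11:
  α_1 = 7: Horner steps 7 → 4 → 4, so m(7) = 4.
  α_2 = 10: Horner steps 7 → 3 → 6, so m(10) = 6.
  α_3 = 2: Horner steps 7 → 2 → 2, so m(2) = 2.
  α_4 = 5: Horner steps 7 → 1 → 3, so m(5) = 3.
  α_5 = 1: Horner steps 7 → 6 → 4, so m(1) = 4.
  α_6 = 9: Horner steps 7 → 7 → 6, so m(9) = 6.
Codeword c = [4, 6, 2, 3, 4, 6] ∈ F_11^6.


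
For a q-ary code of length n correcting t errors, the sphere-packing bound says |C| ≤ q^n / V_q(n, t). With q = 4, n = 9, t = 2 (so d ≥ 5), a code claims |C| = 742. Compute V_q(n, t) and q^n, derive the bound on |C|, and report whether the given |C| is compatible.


V_q(n, t) = 352, q^n = 262144, Hamming bound = 744, |C| = 742 ≤ bound (satisfied).

Step 1: Compute V_q(n, t) = Σ_{j=0}^2 C(n, j) (q−1)^j.
  j = 0: C(9,0)·(3)^0 = 1·1 = 1.
  j = 1: C(9,1)·(3)^1 = 9·3 = 27.
  j = 2: C(9,2)·(3)^2 = 36·9 = 324.
  V_q(n, t) = 1 + 27 + 324 = 352.
Step 2: q^n = 4^9 = 262144.
Step 3: Hamming bound ⌊q^n / V_q(n,t)⌋ = ⌊262144/352⌋ = 744.
Step 4: Compare |C| = 742 to 744: satisfied.
The claimed |C| lies below the Hamming bound.


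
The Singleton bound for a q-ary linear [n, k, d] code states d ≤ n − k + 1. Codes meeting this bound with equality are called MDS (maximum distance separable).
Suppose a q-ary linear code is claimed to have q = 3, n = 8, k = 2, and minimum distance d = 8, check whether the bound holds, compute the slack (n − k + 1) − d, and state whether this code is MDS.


Singleton RHS = n − k + 1 = 7, slack = -1, bound violated (no such code; not MDS).

Singleton bound: d ≤ n − k + 1.
Here n = 8, k = 2, so n − k + 1 = 7.
Given d = 8, check d ≤ 7: NO.
Slack = (n − k + 1) − d = -1.
The slack is negative: d = 8 exceeds n − k + 1 = 7 by 1, so the Singleton bound is violated and no linear [8, 2, 8]_3 code can exist. In particular it is not MDS (MDS requires d = n − k + 1 exactly).
Description: the claimed parameters are [8, 2, 8]_3; such a code would be impossible (violates the Singleton bound).


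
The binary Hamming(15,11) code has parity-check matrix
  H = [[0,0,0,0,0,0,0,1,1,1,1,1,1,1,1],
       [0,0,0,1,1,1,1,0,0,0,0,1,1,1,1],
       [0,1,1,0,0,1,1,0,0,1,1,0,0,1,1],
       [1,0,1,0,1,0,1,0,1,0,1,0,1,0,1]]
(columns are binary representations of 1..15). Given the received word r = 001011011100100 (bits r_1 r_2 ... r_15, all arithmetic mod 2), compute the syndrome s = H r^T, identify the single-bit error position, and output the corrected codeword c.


s = (0, 1, 1, 0)^T, error position = 6, corrected codeword c = 001010011100100

Compute s = H r^T mod 2 one row at a time:
  s_1 = 1 + 1 + 1 + 0 + 0 + 1 + 0 + 0 = 4 ≡ 0 (mod 2).
  s_2 = 0 + 1 + 1 + 0 + 0 + 1 + 0 + 0 = 3 ≡ 1 (mod 2).
  s_3 = 0 + 1 + 1 + 0 + 1 + 0 + 0 + 0 = 3 ≡ 1 (mod 2).
  s_4 = 0 + 1 + 1 + 0 + 1 + 0 + 1 + 0 = 4 ≡ 0 (mod 2).
s = (0, 1, 1, 0)^T — this equals column 6 of H (binary 0110), so error is at position 6.
Correct: flip bit 6 of r = 001011011100100 to get c = 001010011100100.
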